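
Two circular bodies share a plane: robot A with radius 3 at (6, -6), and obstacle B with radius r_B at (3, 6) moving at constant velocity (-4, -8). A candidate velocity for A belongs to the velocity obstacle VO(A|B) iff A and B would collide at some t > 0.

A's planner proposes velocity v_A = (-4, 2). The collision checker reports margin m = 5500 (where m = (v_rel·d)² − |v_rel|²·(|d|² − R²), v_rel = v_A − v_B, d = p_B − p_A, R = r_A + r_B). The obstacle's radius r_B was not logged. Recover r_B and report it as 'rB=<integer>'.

m = 5500
d = (-3, 12);  v_rel = (0, 10),  |v_rel|² = 100
v_rel×d = (0)·(12) − (10)·(-3) = 30
since m = R²·100 − 30²:  R² = (900 + 5500) / 100 = 64
R = √64 = 8  ⇒  r_B = 8 − 3 = 5

rB=5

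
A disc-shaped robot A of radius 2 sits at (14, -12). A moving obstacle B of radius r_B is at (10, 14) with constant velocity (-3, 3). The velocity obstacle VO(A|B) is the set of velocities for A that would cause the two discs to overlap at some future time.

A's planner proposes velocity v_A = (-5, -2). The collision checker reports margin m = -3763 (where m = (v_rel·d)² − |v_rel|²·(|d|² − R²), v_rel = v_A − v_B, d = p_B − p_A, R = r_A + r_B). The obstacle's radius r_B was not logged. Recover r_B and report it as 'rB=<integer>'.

m = -3763
d = (-4, 26);  v_rel = (-2, -5),  |v_rel|² = 29
v_rel×d = (-2)·(26) − (-5)·(-4) = -72
since m = R²·29 − (-72)²:  R² = (5184 + -3763) / 29 = 49
R = √49 = 7  ⇒  r_B = 7 − 2 = 5

rB=5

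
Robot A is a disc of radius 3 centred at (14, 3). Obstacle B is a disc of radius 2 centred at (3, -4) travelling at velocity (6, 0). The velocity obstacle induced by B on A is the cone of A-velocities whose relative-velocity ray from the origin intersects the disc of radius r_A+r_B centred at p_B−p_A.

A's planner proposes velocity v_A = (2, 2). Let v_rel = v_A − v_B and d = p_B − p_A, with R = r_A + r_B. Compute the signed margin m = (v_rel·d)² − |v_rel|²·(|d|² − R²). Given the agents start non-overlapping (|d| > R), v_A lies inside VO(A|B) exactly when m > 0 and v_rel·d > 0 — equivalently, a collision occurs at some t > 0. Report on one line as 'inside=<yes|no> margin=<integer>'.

d = (-11, -7),  |d|² = 170;  R = 3+2 = 5,  c = 170−5² = 145
v_rel = (-4, 2),  |v_rel|² = 20;  v_rel·d = (-4)·(-11) + (2)·(-7) = 30
20·t² − 60·t + 145 = 0  ⇒  m = 30² − 20·145 = -2000
m = -2000 < 0,  v_rel·d = 30 > 0  ⇒  outside

inside=no margin=-2000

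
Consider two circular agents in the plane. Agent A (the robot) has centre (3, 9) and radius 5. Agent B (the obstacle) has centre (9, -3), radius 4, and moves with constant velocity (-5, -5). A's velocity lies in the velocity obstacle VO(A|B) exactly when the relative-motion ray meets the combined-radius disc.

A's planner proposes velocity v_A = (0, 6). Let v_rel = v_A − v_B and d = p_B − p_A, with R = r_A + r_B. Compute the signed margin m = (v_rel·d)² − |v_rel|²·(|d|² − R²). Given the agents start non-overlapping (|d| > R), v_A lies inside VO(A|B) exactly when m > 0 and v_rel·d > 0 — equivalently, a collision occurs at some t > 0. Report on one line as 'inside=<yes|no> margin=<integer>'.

d = (6, -12),  |d|² = 180;  R = 5+4 = 9,  c = 180−9² = 99
v_rel = (5, 11),  |v_rel|² = 146;  v_rel·d = (5)·(6) + (11)·(-12) = -102
146·t² + 204·t + 99 = 0  ⇒  m = (-102)² − 146·99 = -4050
m = -4050 < 0,  v_rel·d = -102 < 0  ⇒  outside

inside=no margin=-4050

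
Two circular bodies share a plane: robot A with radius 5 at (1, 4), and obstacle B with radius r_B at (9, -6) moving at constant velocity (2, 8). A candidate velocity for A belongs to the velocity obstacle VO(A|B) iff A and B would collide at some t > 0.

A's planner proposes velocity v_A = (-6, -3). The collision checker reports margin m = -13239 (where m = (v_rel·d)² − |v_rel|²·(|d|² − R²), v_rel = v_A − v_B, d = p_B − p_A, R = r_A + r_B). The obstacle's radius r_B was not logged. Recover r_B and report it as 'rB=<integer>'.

m = -13239
d = (8, -10);  v_rel = (-8, -11),  |v_rel|² = 185
v_rel×d = (-8)·(-10) − (-11)·(8) = 168
since m = R²·185 − 168²:  R² = (28224 + -13239) / 185 = 81
R = √81 = 9  ⇒  r_B = 9 − 5 = 4

rB=4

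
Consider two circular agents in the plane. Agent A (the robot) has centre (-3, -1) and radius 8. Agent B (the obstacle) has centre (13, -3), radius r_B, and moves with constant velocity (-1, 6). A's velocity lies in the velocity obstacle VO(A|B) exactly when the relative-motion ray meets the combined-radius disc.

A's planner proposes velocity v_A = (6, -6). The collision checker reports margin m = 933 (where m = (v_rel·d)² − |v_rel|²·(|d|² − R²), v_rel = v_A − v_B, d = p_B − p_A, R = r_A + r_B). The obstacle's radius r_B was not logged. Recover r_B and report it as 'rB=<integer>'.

m = 933
d = (16, -2);  v_rel = (7, -12),  |v_rel|² = 193
v_rel×d = (7)·(-2) − (-12)·(16) = 178
since m = R²·193 − 178²:  R² = (31684 + 933) / 193 = 169
R = √169 = 13  ⇒  r_B = 13 − 8 = 5

rB=5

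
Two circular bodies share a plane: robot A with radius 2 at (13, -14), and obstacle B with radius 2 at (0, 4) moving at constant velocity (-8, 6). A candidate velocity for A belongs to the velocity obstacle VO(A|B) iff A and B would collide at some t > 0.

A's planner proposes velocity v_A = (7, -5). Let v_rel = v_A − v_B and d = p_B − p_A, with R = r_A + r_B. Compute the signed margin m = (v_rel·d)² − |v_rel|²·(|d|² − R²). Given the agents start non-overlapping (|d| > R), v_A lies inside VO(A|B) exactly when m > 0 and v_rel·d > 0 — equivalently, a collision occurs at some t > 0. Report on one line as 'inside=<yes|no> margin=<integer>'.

d = (-13, 18),  |d|² = 493;  R = 2+2 = 4,  c = 493−4² = 477
v_rel = (15, -11),  |v_rel|² = 346;  v_rel·d = (15)·(-13) + (-11)·(18) = -393
346·t² + 786·t + 477 = 0  ⇒  m = (-393)² − 346·477 = -10593
m = -10593 < 0,  v_rel·d = -393 < 0  ⇒  outside

inside=no margin=-10593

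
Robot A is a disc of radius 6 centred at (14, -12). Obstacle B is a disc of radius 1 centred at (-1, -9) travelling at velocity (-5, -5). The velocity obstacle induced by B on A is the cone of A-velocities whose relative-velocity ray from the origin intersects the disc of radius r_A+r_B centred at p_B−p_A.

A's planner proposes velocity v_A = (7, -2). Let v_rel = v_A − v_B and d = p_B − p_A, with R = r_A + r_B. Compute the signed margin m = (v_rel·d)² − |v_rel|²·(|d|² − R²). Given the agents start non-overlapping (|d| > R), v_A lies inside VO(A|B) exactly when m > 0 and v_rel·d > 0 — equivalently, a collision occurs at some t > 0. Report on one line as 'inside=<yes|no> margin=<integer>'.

d = (-15, 3),  |d|² = 234;  R = 6+1 = 7,  c = 234−7² = 185
v_rel = (12, 3),  |v_rel|² = 153;  v_rel·d = (12)·(-15) + (3)·(3) = -171
153·t² + 342·t + 185 = 0  ⇒  m = (-171)² − 153·185 = 936
m = 936 > 0,  v_rel·d = -171 < 0  ⇒  outside

inside=no margin=936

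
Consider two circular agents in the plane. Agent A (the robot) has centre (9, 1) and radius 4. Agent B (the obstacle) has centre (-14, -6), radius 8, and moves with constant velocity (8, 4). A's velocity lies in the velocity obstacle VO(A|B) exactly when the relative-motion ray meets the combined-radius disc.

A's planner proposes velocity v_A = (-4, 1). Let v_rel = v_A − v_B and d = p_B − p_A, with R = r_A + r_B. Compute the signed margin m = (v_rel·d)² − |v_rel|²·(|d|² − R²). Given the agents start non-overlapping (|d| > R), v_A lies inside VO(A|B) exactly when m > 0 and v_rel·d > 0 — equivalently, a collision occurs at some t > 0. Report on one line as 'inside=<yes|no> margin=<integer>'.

d = (-23, -7),  |d|² = 578;  R = 4+8 = 12,  c = 578−12² = 434
v_rel = (-12, -3),  |v_rel|² = 153;  v_rel·d = (-12)·(-23) + (-3)·(-7) = 297
153·t² − 594·t + 434 = 0  ⇒  m = 297² − 153·434 = 21807
m = 21807 > 0,  v_rel·d = 297 > 0  ⇒  inside

inside=yes margin=21807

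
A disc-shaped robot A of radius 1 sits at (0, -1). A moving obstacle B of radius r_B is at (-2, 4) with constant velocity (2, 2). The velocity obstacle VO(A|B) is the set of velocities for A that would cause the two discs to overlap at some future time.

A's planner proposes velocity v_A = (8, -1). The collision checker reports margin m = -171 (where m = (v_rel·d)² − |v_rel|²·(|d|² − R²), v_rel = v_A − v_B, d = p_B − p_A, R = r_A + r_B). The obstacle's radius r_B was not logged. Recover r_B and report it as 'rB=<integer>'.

m = -171
d = (-2, 5);  v_rel = (6, -3),  |v_rel|² = 45
v_rel×d = (6)·(5) − (-3)·(-2) = 24
since m = R²·45 − 24²:  R² = (576 + -171) / 45 = 9
R = √9 = 3  ⇒  r_B = 3 − 1 = 2

rB=2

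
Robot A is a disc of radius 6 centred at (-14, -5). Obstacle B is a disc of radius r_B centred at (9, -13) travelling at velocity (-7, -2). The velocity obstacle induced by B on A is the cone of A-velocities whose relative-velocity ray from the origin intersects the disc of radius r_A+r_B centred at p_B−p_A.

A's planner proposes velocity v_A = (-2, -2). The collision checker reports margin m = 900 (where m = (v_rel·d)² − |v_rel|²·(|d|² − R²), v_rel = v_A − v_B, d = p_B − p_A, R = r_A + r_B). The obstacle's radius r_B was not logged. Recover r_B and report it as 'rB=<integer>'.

m = 900
d = (23, -8);  v_rel = (5, 0),  |v_rel|² = 25
v_rel×d = (5)·(-8) − (0)·(23) = -40
since m = R²·25 − (-40)²:  R² = (1600 + 900) / 25 = 100
R = √100 = 10  ⇒  r_B = 10 − 6 = 4

rB=4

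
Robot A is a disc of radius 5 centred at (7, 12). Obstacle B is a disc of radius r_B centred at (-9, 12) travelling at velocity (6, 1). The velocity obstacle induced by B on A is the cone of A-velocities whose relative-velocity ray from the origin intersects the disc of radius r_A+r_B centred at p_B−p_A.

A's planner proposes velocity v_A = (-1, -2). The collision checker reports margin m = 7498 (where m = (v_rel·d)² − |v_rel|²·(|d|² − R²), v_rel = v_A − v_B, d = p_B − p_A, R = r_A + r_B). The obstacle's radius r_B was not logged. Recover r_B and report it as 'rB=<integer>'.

m = 7498
d = (-16, 0);  v_rel = (-7, -3),  |v_rel|² = 58
v_rel×d = (-7)·(0) − (-3)·(-16) = -48
since m = R²·58 − (-48)²:  R² = (2304 + 7498) / 58 = 169
R = √169 = 13  ⇒  r_B = 13 − 5 = 8

rB=8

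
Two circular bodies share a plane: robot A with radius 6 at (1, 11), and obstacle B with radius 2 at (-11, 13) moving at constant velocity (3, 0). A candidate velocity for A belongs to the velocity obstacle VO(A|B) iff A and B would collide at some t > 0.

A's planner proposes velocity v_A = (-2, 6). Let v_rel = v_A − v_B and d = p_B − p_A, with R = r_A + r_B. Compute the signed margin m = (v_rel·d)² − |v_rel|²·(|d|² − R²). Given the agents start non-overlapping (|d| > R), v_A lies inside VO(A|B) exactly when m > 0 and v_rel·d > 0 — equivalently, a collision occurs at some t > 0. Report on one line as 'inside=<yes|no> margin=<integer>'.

d = (-12, 2),  |d|² = 148;  R = 6+2 = 8,  c = 148−8² = 84
v_rel = (-5, 6),  |v_rel|² = 61;  v_rel·d = (-5)·(-12) + (6)·(2) = 72
61·t² − 144·t + 84 = 0  ⇒  m = 72² − 61·84 = 60
m = 60 > 0,  v_rel·d = 72 > 0  ⇒  inside

inside=yes margin=60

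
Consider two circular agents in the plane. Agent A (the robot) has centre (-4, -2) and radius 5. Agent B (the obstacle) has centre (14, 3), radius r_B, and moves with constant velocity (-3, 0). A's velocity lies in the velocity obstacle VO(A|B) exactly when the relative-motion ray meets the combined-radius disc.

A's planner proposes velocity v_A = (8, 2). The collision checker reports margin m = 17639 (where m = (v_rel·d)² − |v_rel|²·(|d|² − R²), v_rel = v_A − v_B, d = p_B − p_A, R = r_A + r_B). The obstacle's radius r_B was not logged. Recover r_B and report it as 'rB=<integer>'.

m = 17639
d = (18, 5);  v_rel = (11, 2),  |v_rel|² = 125
v_rel×d = (11)·(5) − (2)·(18) = 19
since m = R²·125 − 19²:  R² = (361 + 17639) / 125 = 144
R = √144 = 12  ⇒  r_B = 12 − 5 = 7

rB=7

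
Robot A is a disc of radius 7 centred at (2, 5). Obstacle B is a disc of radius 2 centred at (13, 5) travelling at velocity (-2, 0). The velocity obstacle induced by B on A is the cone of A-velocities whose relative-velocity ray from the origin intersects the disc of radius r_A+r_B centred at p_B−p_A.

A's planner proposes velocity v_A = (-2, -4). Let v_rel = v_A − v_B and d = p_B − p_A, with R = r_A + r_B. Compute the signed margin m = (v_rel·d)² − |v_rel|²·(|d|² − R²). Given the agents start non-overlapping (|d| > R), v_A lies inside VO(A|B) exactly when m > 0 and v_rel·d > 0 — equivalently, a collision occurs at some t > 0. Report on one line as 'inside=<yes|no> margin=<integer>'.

d = (11, 0),  |d|² = 121;  R = 7+2 = 9,  c = 121−9² = 40
v_rel = (0, -4),  |v_rel|² = 16;  v_rel·d = (0)·(11) + (-4)·(0) = 0
16·t² − 0·t + 40 = 0  ⇒  m = 0² − 16·40 = -640
m = -640 < 0,  v_rel·d = 0 = 0  ⇒  outside

inside=no margin=-640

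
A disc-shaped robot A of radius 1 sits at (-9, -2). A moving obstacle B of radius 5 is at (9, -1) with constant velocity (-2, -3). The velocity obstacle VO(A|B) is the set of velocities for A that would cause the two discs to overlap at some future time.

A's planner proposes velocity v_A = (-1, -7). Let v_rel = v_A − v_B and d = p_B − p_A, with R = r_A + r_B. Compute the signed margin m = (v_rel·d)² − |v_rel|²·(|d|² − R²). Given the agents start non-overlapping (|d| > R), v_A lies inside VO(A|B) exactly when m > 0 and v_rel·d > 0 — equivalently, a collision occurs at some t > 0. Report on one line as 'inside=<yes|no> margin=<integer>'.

d = (18, 1),  |d|² = 325;  R = 1+5 = 6,  c = 325−6² = 289
v_rel = (1, -4),  |v_rel|² = 17;  v_rel·d = (1)·(18) + (-4)·(1) = 14
17·t² − 28·t + 289 = 0  ⇒  m = 14² − 17·289 = -4717
m = -4717 < 0,  v_rel·d = 14 > 0  ⇒  outside

inside=no margin=-4717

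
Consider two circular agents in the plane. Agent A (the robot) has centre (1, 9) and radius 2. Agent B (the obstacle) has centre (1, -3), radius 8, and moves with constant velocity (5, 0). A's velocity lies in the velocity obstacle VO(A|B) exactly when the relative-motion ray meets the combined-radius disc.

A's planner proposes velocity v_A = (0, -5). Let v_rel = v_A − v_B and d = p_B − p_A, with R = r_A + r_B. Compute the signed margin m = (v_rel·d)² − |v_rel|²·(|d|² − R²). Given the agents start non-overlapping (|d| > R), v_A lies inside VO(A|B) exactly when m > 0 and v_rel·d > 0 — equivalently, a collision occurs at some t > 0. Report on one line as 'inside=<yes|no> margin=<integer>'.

d = (0, -12),  |d|² = 144;  R = 2+8 = 10,  c = 144−10² = 44
v_rel = (-5, -5),  |v_rel|² = 50;  v_rel·d = (-5)·(0) + (-5)·(-12) = 60
50·t² − 120·t + 44 = 0  ⇒  m = 60² − 50·44 = 1400
m = 1400 > 0,  v_rel·d = 60 > 0  ⇒  inside

inside=yes margin=1400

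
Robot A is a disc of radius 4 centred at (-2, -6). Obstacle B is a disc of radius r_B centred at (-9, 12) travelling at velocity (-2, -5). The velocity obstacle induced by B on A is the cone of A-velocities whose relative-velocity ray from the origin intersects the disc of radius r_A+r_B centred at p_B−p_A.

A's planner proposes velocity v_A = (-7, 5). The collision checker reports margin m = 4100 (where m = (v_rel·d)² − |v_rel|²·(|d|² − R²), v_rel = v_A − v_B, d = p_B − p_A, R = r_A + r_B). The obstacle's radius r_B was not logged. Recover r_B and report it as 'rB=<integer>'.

m = 4100
d = (-7, 18);  v_rel = (-5, 10),  |v_rel|² = 125
v_rel×d = (-5)·(18) − (10)·(-7) = -20
since m = R²·125 − (-20)²:  R² = (400 + 4100) / 125 = 36
R = √36 = 6  ⇒  r_B = 6 − 4 = 2

rB=2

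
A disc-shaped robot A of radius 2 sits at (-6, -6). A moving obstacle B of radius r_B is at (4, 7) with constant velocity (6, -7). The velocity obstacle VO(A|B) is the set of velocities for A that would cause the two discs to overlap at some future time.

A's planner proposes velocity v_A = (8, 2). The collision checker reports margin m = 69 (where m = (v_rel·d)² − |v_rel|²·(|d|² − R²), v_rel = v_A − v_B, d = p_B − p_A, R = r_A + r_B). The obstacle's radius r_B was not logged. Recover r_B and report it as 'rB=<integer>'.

m = 69
d = (10, 13);  v_rel = (2, 9),  |v_rel|² = 85
v_rel×d = (2)·(13) − (9)·(10) = -64
since m = R²·85 − (-64)²:  R² = (4096 + 69) / 85 = 49
R = √49 = 7  ⇒  r_B = 7 − 2 = 5

rB=5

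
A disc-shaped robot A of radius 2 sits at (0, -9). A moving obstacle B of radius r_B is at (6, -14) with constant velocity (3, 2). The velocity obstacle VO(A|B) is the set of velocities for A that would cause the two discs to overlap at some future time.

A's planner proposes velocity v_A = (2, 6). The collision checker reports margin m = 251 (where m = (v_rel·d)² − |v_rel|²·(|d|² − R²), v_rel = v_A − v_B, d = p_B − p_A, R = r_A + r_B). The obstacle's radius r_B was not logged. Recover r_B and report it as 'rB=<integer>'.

m = 251
d = (6, -5);  v_rel = (-1, 4),  |v_rel|² = 17
v_rel×d = (-1)·(-5) − (4)·(6) = -19
since m = R²·17 − (-19)²:  R² = (361 + 251) / 17 = 36
R = √36 = 6  ⇒  r_B = 6 − 2 = 4

rB=4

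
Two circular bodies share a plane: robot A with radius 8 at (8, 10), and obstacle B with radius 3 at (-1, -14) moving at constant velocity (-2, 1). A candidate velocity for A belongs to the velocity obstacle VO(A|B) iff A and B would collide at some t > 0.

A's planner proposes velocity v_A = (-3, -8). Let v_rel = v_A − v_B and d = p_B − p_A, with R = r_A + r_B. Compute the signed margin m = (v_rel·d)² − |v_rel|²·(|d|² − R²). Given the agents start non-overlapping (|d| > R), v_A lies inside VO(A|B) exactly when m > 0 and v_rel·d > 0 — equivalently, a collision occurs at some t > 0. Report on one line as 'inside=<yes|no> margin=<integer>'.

d = (-9, -24),  |d|² = 657;  R = 8+3 = 11,  c = 657−11² = 536
v_rel = (-1, -9),  |v_rel|² = 82;  v_rel·d = (-1)·(-9) + (-9)·(-24) = 225
82·t² − 450·t + 536 = 0  ⇒  m = 225² − 82·536 = 6673
m = 6673 > 0,  v_rel·d = 225 > 0  ⇒  inside

inside=yes margin=6673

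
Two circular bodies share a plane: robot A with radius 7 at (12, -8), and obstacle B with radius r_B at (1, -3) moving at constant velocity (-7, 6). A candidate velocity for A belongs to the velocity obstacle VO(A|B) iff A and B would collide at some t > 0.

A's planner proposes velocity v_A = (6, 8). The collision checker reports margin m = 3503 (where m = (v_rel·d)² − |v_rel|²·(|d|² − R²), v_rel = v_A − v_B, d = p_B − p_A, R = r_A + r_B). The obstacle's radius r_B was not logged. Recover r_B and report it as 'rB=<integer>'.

m = 3503
d = (-11, 5);  v_rel = (13, 2),  |v_rel|² = 173
v_rel×d = (13)·(5) − (2)·(-11) = 87
since m = R²·173 − 87²:  R² = (7569 + 3503) / 173 = 64
R = √64 = 8  ⇒  r_B = 8 − 7 = 1

rB=1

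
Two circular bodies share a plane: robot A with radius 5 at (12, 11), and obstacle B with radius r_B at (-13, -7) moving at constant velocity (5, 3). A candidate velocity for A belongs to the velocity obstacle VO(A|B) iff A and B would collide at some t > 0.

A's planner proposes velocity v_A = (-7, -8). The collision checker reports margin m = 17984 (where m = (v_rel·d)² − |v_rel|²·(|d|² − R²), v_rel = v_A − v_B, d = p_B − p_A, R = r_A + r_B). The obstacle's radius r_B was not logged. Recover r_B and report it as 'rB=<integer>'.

m = 17984
d = (-25, -18);  v_rel = (-12, -11),  |v_rel|² = 265
v_rel×d = (-12)·(-18) − (-11)·(-25) = -59
since m = R²·265 − (-59)²:  R² = (3481 + 17984) / 265 = 81
R = √81 = 9  ⇒  r_B = 9 − 5 = 4

rB=4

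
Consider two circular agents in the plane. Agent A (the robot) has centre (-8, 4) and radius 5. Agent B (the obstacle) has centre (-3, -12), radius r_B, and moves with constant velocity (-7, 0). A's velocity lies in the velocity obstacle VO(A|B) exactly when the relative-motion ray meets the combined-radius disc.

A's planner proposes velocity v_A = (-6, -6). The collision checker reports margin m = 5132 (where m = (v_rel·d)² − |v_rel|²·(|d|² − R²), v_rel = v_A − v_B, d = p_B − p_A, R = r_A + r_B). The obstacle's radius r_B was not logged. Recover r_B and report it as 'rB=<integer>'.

m = 5132
d = (5, -16);  v_rel = (1, -6),  |v_rel|² = 37
v_rel×d = (1)·(-16) − (-6)·(5) = 14
since m = R²·37 − 14²:  R² = (196 + 5132) / 37 = 144
R = √144 = 12  ⇒  r_B = 12 − 5 = 7

rB=7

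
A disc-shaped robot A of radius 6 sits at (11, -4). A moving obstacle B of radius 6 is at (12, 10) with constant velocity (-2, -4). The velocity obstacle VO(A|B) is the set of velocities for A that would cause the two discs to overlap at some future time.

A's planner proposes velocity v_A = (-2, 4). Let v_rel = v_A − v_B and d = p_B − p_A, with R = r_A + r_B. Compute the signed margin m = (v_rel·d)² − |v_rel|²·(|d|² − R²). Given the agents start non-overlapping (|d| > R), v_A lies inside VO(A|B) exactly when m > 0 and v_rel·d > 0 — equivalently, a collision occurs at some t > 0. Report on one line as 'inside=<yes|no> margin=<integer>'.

d = (1, 14),  |d|² = 197;  R = 6+6 = 12,  c = 197−12² = 53
v_rel = (0, 8),  |v_rel|² = 64;  v_rel·d = (0)·(1) + (8)·(14) = 112
64·t² − 224·t + 53 = 0  ⇒  m = 112² − 64·53 = 9152
m = 9152 > 0,  v_rel·d = 112 > 0  ⇒  inside

inside=yes margin=9152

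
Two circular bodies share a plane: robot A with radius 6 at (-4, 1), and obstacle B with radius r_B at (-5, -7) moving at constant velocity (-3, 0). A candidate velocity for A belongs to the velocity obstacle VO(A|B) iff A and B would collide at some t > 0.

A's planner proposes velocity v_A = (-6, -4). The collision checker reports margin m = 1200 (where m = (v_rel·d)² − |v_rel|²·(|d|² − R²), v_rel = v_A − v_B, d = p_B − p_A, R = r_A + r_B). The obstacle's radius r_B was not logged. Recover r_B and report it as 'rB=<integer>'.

m = 1200
d = (-1, -8);  v_rel = (-3, -4),  |v_rel|² = 25
v_rel×d = (-3)·(-8) − (-4)·(-1) = 20
since m = R²·25 − 20²:  R² = (400 + 1200) / 25 = 64
R = √64 = 8  ⇒  r_B = 8 − 6 = 2

rB=2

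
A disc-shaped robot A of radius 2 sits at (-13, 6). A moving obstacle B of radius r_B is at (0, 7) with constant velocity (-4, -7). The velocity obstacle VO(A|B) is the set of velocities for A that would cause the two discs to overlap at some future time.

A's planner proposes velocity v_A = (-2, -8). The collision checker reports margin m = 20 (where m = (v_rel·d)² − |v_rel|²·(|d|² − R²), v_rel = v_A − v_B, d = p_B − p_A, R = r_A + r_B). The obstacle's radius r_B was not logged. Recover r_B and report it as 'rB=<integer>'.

m = 20
d = (13, 1);  v_rel = (2, -1),  |v_rel|² = 5
v_rel×d = (2)·(1) − (-1)·(13) = 15
since m = R²·5 − 15²:  R² = (225 + 20) / 5 = 49
R = √49 = 7  ⇒  r_B = 7 − 2 = 5

rB=5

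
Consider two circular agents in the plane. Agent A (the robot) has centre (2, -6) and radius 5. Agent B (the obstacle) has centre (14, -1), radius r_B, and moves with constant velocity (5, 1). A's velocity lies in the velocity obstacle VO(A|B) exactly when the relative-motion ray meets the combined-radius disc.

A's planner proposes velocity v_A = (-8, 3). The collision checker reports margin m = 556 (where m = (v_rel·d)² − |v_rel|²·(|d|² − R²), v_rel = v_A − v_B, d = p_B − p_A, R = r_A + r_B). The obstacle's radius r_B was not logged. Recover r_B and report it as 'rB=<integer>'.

m = 556
d = (12, 5);  v_rel = (-13, 2),  |v_rel|² = 173
v_rel×d = (-13)·(5) − (2)·(12) = -89
since m = R²·173 − (-89)²:  R² = (7921 + 556) / 173 = 49
R = √49 = 7  ⇒  r_B = 7 − 5 = 2

rB=2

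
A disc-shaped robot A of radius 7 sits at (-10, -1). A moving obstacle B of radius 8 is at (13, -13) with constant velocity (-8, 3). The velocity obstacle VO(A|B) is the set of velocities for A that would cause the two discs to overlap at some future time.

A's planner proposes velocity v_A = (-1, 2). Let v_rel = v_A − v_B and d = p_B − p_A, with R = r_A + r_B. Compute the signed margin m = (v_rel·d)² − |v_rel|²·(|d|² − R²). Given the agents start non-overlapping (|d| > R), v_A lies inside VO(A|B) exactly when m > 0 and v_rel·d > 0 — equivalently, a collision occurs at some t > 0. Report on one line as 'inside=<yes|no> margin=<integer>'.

d = (23, -12),  |d|² = 673;  R = 7+8 = 15,  c = 673−15² = 448
v_rel = (7, -1),  |v_rel|² = 50;  v_rel·d = (7)·(23) + (-1)·(-12) = 173
50·t² − 346·t + 448 = 0  ⇒  m = 173² − 50·448 = 7529
m = 7529 > 0,  v_rel·d = 173 > 0  ⇒  inside

inside=yes margin=7529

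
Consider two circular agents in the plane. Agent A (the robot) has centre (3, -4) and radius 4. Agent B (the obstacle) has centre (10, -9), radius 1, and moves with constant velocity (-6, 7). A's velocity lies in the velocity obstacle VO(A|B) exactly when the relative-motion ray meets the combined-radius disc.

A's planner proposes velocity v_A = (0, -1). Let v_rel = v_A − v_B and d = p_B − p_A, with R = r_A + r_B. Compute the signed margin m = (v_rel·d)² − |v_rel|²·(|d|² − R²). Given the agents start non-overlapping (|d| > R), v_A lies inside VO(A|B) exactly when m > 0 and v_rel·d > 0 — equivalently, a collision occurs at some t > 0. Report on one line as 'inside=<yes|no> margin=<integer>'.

d = (7, -5),  |d|² = 74;  R = 4+1 = 5,  c = 74−5² = 49
v_rel = (6, -8),  |v_rel|² = 100;  v_rel·d = (6)·(7) + (-8)·(-5) = 82
100·t² − 164·t + 49 = 0  ⇒  m = 82² − 100·49 = 1824
m = 1824 > 0,  v_rel·d = 82 > 0  ⇒  inside

inside=yes margin=1824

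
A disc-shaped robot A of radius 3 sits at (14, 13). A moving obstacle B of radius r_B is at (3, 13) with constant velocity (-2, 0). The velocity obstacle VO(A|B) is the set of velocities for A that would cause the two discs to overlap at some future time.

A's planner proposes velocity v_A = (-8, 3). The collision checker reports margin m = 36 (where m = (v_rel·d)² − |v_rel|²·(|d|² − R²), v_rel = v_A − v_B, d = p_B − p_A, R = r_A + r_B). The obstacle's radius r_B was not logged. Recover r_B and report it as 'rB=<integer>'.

m = 36
d = (-11, 0);  v_rel = (-6, 3),  |v_rel|² = 45
v_rel×d = (-6)·(0) − (3)·(-11) = 33
since m = R²·45 − 33²:  R² = (1089 + 36) / 45 = 25
R = √25 = 5  ⇒  r_B = 5 − 3 = 2

rB=2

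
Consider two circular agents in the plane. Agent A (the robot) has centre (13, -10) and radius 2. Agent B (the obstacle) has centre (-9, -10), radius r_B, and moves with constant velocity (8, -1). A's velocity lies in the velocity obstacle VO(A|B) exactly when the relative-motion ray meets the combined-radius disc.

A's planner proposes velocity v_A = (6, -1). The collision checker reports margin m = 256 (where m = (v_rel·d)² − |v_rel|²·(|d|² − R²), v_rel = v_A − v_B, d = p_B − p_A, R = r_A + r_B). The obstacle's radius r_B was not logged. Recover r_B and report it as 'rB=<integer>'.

m = 256
d = (-22, 0);  v_rel = (-2, 0),  |v_rel|² = 4
v_rel×d = (-2)·(0) − (0)·(-22) = 0
since m = R²·4 − 0²:  R² = (0 + 256) / 4 = 64
R = √64 = 8  ⇒  r_B = 8 − 2 = 6

rB=6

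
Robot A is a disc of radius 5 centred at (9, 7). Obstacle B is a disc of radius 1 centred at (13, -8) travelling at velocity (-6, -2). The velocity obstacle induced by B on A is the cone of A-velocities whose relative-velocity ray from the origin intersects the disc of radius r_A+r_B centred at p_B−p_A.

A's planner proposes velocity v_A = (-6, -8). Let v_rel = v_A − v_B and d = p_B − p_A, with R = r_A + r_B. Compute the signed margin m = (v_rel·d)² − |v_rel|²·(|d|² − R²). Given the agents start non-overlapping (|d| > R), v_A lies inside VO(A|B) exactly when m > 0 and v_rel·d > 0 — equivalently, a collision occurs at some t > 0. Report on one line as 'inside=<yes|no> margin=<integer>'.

d = (4, -15),  |d|² = 241;  R = 5+1 = 6,  c = 241−6² = 205
v_rel = (0, -6),  |v_rel|² = 36;  v_rel·d = (0)·(4) + (-6)·(-15) = 90
36·t² − 180·t + 205 = 0  ⇒  m = 90² − 36·205 = 720
m = 720 > 0,  v_rel·d = 90 > 0  ⇒  inside

inside=yes margin=720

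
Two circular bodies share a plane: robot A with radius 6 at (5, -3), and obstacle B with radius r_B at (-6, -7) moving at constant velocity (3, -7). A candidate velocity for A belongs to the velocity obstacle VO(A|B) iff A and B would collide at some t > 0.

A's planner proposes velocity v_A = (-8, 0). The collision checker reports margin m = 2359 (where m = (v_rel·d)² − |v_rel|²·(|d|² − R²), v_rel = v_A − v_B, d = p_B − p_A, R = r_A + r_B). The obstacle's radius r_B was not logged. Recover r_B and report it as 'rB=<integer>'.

m = 2359
d = (-11, -4);  v_rel = (-11, 7),  |v_rel|² = 170
v_rel×d = (-11)·(-4) − (7)·(-11) = 121
since m = R²·170 − 121²:  R² = (14641 + 2359) / 170 = 100
R = √100 = 10  ⇒  r_B = 10 − 6 = 4

rB=4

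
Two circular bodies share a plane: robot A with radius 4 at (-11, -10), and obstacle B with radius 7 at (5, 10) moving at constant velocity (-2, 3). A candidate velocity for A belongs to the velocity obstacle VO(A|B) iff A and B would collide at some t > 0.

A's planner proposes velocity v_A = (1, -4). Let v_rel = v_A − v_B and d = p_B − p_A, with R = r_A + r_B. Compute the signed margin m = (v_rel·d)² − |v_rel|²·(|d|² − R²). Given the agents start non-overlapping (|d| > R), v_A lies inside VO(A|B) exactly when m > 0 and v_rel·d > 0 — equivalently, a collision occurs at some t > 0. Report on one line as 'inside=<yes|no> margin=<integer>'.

d = (16, 20),  |d|² = 656;  R = 4+7 = 11,  c = 656−11² = 535
v_rel = (3, -7),  |v_rel|² = 58;  v_rel·d = (3)·(16) + (-7)·(20) = -92
58·t² + 184·t + 535 = 0  ⇒  m = (-92)² − 58·535 = -22566
m = -22566 < 0,  v_rel·d = -92 < 0  ⇒  outside

inside=no margin=-22566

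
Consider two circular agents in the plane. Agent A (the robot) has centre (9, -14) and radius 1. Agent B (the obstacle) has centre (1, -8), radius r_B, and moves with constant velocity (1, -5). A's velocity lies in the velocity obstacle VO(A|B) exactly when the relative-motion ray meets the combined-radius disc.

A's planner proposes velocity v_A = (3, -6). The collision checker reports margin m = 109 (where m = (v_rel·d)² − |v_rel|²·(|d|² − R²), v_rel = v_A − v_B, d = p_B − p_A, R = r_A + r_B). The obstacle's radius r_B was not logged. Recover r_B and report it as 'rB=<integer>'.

m = 109
d = (-8, 6);  v_rel = (2, -1),  |v_rel|² = 5
v_rel×d = (2)·(6) − (-1)·(-8) = 4
since m = R²·5 − 4²:  R² = (16 + 109) / 5 = 25
R = √25 = 5  ⇒  r_B = 5 − 1 = 4

rB=4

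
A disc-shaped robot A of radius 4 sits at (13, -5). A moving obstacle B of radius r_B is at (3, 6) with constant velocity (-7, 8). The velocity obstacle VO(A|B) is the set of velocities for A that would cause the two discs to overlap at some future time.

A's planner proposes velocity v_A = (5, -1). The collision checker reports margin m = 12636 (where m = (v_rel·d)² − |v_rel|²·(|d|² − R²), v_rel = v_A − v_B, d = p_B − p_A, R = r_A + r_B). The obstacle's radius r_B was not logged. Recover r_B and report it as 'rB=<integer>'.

m = 12636
d = (-10, 11);  v_rel = (12, -9),  |v_rel|² = 225
v_rel×d = (12)·(11) − (-9)·(-10) = 42
since m = R²·225 − 42²:  R² = (1764 + 12636) / 225 = 64
R = √64 = 8  ⇒  r_B = 8 − 4 = 4

rB=4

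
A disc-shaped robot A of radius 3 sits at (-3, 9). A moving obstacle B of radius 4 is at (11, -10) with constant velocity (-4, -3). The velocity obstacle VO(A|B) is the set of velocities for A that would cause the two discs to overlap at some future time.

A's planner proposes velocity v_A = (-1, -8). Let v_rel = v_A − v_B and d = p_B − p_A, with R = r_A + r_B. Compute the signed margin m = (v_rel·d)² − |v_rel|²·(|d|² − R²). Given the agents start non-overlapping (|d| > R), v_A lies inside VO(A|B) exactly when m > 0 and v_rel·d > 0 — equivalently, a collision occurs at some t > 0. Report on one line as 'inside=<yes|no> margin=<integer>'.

d = (14, -19),  |d|² = 557;  R = 3+4 = 7,  c = 557−7² = 508
v_rel = (3, -5),  |v_rel|² = 34;  v_rel·d = (3)·(14) + (-5)·(-19) = 137
34·t² − 274·t + 508 = 0  ⇒  m = 137² − 34·508 = 1497
m = 1497 > 0,  v_rel·d = 137 > 0  ⇒  inside

inside=yes margin=1497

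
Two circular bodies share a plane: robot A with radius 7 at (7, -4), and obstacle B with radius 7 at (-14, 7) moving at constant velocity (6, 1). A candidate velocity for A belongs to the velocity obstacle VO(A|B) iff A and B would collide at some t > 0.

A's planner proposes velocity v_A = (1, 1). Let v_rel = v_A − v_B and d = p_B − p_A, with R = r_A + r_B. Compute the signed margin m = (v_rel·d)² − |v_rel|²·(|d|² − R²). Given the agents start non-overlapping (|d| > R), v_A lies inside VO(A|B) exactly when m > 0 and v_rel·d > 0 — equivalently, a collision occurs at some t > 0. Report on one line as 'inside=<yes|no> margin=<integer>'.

d = (-21, 11),  |d|² = 562;  R = 7+7 = 14,  c = 562−14² = 366
v_rel = (-5, 0),  |v_rel|² = 25;  v_rel·d = (-5)·(-21) + (0)·(11) = 105
25·t² − 210·t + 366 = 0  ⇒  m = 105² − 25·366 = 1875
m = 1875 > 0,  v_rel·d = 105 > 0  ⇒  inside

inside=yes margin=1875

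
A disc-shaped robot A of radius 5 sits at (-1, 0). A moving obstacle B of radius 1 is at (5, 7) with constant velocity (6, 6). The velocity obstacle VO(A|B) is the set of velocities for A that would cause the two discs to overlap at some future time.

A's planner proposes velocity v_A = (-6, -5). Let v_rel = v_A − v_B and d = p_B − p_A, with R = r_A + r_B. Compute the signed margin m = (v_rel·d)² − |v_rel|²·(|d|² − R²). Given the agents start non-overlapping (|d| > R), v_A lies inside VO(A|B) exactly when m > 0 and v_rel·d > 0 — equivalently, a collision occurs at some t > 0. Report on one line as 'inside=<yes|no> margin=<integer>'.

d = (6, 7),  |d|² = 85;  R = 5+1 = 6,  c = 85−6² = 49
v_rel = (-12, -11),  |v_rel|² = 265;  v_rel·d = (-12)·(6) + (-11)·(7) = -149
265·t² + 298·t + 49 = 0  ⇒  m = (-149)² − 265·49 = 9216
m = 9216 > 0,  v_rel·d = -149 < 0  ⇒  outside

inside=no margin=9216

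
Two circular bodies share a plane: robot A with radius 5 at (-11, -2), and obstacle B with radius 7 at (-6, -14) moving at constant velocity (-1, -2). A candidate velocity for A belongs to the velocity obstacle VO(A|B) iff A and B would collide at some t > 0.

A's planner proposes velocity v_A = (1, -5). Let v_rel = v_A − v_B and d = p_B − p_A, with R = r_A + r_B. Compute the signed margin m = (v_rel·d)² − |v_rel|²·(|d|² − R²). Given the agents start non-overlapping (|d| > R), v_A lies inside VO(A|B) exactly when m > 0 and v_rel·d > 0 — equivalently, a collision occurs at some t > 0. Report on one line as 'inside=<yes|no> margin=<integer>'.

d = (5, -12),  |d|² = 169;  R = 5+7 = 12,  c = 169−12² = 25
v_rel = (2, -3),  |v_rel|² = 13;  v_rel·d = (2)·(5) + (-3)·(-12) = 46
13·t² − 92·t + 25 = 0  ⇒  m = 46² − 13·25 = 1791
m = 1791 > 0,  v_rel·d = 46 > 0  ⇒  inside

inside=yes margin=1791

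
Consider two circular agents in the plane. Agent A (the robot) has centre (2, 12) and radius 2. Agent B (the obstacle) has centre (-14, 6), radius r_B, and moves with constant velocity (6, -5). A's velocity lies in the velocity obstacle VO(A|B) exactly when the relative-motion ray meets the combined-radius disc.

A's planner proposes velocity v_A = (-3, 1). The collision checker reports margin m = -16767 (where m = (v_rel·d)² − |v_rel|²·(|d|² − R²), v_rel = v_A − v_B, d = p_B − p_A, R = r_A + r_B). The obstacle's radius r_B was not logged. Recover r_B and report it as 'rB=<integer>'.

m = -16767
d = (-16, -6);  v_rel = (-9, 6),  |v_rel|² = 117
v_rel×d = (-9)·(-6) − (6)·(-16) = 150
since m = R²·117 − 150²:  R² = (22500 + -16767) / 117 = 49
R = √49 = 7  ⇒  r_B = 7 − 2 = 5

rB=5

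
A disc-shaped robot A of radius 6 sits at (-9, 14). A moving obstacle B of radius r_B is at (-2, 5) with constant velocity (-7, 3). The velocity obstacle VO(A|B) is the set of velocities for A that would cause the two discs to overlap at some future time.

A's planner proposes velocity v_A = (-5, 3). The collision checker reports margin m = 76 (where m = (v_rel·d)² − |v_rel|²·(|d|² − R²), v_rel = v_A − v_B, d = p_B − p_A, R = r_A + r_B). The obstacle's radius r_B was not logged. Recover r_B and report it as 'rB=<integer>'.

m = 76
d = (7, -9);  v_rel = (2, 0),  |v_rel|² = 4
v_rel×d = (2)·(-9) − (0)·(7) = -18
since m = R²·4 − (-18)²:  R² = (324 + 76) / 4 = 100
R = √100 = 10  ⇒  r_B = 10 − 6 = 4

rB=4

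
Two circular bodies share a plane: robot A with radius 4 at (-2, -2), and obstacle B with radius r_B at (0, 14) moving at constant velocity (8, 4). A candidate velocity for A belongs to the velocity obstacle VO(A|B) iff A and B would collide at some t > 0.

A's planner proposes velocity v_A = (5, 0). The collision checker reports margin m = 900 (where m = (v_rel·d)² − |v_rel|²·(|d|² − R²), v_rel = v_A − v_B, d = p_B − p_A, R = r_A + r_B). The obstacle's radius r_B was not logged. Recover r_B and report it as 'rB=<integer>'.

m = 900
d = (2, 16);  v_rel = (-3, -4),  |v_rel|² = 25
v_rel×d = (-3)·(16) − (-4)·(2) = -40
since m = R²·25 − (-40)²:  R² = (1600 + 900) / 25 = 100
R = √100 = 10  ⇒  r_B = 10 − 4 = 6

rB=6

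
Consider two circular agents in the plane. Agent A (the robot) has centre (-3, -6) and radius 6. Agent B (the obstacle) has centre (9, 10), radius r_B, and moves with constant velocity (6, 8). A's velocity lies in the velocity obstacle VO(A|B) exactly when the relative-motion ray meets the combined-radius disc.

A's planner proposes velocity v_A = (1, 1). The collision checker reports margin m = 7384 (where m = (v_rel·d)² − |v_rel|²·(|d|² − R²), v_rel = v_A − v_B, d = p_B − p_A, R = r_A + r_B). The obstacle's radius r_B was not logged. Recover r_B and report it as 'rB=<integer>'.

m = 7384
d = (12, 16);  v_rel = (-5, -7),  |v_rel|² = 74
v_rel×d = (-5)·(16) − (-7)·(12) = 4
since m = R²·74 − 4²:  R² = (16 + 7384) / 74 = 100
R = √100 = 10  ⇒  r_B = 10 − 6 = 4

rB=4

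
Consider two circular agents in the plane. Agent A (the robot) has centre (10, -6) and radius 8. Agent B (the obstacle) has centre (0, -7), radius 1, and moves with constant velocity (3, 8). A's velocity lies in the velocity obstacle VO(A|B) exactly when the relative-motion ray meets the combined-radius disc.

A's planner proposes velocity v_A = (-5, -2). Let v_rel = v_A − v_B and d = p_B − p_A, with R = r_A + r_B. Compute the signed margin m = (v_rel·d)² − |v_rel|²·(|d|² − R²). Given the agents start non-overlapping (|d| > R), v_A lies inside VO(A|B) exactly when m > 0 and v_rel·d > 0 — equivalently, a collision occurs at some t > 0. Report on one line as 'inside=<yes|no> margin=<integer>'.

d = (-10, -1),  |d|² = 101;  R = 8+1 = 9,  c = 101−9² = 20
v_rel = (-8, -10),  |v_rel|² = 164;  v_rel·d = (-8)·(-10) + (-10)·(-1) = 90
164·t² − 180·t + 20 = 0  ⇒  m = 90² − 164·20 = 4820
m = 4820 > 0,  v_rel·d = 90 > 0  ⇒  inside

inside=yes margin=4820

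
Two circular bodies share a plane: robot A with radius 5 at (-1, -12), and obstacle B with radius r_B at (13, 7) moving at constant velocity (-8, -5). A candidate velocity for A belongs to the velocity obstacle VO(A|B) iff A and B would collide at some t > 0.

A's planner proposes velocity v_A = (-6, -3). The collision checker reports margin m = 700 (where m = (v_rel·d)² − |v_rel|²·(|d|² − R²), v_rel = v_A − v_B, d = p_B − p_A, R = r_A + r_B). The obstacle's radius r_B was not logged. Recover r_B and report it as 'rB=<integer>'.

m = 700
d = (14, 19);  v_rel = (2, 2),  |v_rel|² = 8
v_rel×d = (2)·(19) − (2)·(14) = 10
since m = R²·8 − 10²:  R² = (100 + 700) / 8 = 100
R = √100 = 10  ⇒  r_B = 10 − 5 = 5

rB=5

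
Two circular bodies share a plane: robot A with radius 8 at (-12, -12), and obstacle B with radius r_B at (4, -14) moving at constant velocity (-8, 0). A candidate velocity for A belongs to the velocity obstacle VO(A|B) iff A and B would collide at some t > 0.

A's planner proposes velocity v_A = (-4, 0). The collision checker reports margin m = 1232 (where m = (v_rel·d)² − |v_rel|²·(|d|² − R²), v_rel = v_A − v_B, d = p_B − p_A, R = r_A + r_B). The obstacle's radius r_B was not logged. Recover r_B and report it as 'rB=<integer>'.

m = 1232
d = (16, -2);  v_rel = (4, 0),  |v_rel|² = 16
v_rel×d = (4)·(-2) − (0)·(16) = -8
since m = R²·16 − (-8)²:  R² = (64 + 1232) / 16 = 81
R = √81 = 9  ⇒  r_B = 9 − 8 = 1

rB=1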